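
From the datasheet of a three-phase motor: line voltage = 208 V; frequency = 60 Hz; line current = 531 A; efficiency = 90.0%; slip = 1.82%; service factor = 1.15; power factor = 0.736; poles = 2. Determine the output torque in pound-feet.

253 lb·ft

P_in = √3·V·I·cosφ = 1.732 × 208 × 531 × 0.736 = 140794 W
P_out = η·P_in = 0.9 × 140794 = 126715 W
n_s = 120×60/2 = 3600 rpm; n = 3600×(1−0.0182) = 3534 rpm
ω = 2π×3534/60 = 370.1 rad/s
τ = P_out/ω = 126715/370.1 = 342.4 N·m
In lb·ft: 342.4/1.356 = 253 lb·ft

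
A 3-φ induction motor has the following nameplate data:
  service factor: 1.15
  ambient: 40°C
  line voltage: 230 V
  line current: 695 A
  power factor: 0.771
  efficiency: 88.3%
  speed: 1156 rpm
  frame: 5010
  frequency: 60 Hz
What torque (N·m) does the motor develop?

P_in = √3·V·I·cosφ = 1.732 × 230 × 695 × 0.771 = 213459 W
P_out = η·P_in = 0.883 × 213459 = 188484 W
n = 1156 rpm
ω = 2π×1156/60 = 121.1 rad/s
τ = P_out/ω = 188484/121.1 = 1560 N·m

1560 N·m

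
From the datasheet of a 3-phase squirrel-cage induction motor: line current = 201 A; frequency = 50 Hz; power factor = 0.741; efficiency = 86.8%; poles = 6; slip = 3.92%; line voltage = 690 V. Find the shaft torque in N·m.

P_in = √3·V·I·cosφ = 1.732 × 690 × 201 × 0.741 = 177996 W
P_out = η·P_in = 0.868 × 177996 = 154501 W
n_s = 120×50/6 = 1000 rpm; n = 1000×(1−0.0392) = 961 rpm
ω = 2π×961/60 = 100.6 rad/s
τ = P_out/ω = 154501/100.6 = 1540 N·m

1540 N·m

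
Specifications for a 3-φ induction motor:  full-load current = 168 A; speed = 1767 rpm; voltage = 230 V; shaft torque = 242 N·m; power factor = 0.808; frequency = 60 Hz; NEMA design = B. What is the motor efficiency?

82.8 %

ω = 2π × 1767/60 = 185 rad/s; P_out = τω = 242 × 185 = 44770 W
P_in = √3·V_L·I_L·cosφ = 1.732 × 230 × 168 × 0.808 = 54075 W
η = P_out / P_in = 44770 / 54075 = 0.828 = 82.8%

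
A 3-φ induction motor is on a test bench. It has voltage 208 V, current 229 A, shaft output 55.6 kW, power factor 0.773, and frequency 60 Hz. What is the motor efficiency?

P_out = 55.6 kW = 55600 W
P_in = √3·V_L·I_L·cosφ = 1.732 × 208 × 229 × 0.773 = 63771 W
η = P_out / P_in = 55600 / 63771 = 0.872 = 87.2%

87.2 %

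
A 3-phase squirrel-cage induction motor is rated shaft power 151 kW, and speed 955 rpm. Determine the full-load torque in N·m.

1510 N·m

ω = 2π × 955/60 = 100 rad/s
τ = P/ω = 151000/100 = 1510 N·m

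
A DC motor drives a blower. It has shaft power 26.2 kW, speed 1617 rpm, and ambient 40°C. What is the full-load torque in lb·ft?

ω = 2π × 1617/60 = 169.3 rad/s
τ = P/ω = 26200/169.3 = 154.8 N·m
In lb·ft: 154.8/1.356 = 114 lb·ft

114 lb·ft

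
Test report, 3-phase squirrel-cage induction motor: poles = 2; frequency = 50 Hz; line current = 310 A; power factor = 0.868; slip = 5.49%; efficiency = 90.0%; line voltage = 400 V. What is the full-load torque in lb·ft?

P_in = √3·V·I·cosφ = 1.732 × 400 × 310 × 0.868 = 186419 W
P_out = η·P_in = 0.9 × 186419 = 167777 W
n_s = 120×50/2 = 3000 rpm; n = 3000×(1−0.0549) = 2835 rpm
ω = 2π×2835/60 = 296.9 rad/s
τ = P_out/ω = 167777/296.9 = 565.1 N·m
In lb·ft: 565.1/1.356 = 417 lb·ft

417 lb·ft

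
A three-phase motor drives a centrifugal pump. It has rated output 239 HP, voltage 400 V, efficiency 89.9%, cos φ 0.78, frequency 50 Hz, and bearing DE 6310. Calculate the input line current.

367 A

P_out = 239 × 746 = 178294 W
P_in = P_out / η = 178294 / 0.899 = 198325 W
I_L = P_in / (√3·V_L·cosφ) = 198325 / (1.732 × 400 × 0.78) = 367 A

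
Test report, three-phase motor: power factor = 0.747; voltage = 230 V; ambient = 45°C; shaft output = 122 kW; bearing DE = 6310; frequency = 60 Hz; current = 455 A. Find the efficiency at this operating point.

P_out = 122 kW = 122000 W
P_in = √3·V_L·I_L·cosφ = 1.732 × 230 × 455 × 0.747 = 135397 W
η = P_out / P_in = 122000 / 135397 = 0.901 = 90.1%

90.1 %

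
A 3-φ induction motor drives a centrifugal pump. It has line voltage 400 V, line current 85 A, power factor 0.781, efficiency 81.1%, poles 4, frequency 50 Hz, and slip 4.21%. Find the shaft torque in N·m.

248 N·m

P_in = √3·V·I·cosφ = 1.732 × 400 × 85 × 0.781 = 45992 W
P_out = η·P_in = 0.811 × 45992 = 37300 W
n_s = 120×50/4 = 1500 rpm; n = 1500×(1−0.0421) = 1437 rpm
ω = 2π×1437/60 = 150.5 rad/s
τ = P_out/ω = 37300/150.5 = 248 N·m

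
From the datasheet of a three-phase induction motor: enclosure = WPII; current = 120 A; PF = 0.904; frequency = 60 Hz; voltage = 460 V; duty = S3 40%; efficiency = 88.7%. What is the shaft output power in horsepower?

103 HP

P_in = √3·V·I·cosφ = 1.732 × 460 × 120 × 0.904 = 86428 W
P_out = η·P_in = 0.887 × 86428 = 76662 W
= 76662/746 = 103 HP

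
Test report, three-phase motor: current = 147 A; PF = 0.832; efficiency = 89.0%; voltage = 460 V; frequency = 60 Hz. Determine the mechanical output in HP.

P_in = √3·V·I·cosφ = 1.732 × 460 × 147 × 0.832 = 97442 W
P_out = η·P_in = 0.89 × 97442 = 86723 W
= 86723/746 = 116 HP

116 HP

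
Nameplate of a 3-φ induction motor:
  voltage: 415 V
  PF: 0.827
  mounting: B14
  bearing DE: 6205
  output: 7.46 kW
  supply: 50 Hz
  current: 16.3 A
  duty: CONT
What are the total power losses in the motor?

2.23 kW

P_in = √3·V·I·cosφ = 1.732×415×16.3×0.827 = 9689 W
P_out = 7460 W
Losses = P_in − P_out = 9689 − 7460 = 2229 W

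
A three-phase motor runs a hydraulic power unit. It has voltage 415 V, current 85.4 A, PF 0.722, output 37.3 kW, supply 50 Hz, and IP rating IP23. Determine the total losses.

7.02 kW

P_in = √3·V·I·cosφ = 1.732×415×85.4×0.722 = 44319 W
P_out = 37300 W
Losses = P_in − P_out = 44319 − 37300 = 7019 W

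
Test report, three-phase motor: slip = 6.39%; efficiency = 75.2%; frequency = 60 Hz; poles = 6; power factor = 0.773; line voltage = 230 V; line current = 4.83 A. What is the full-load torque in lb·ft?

7.01 lb·ft

P_in = √3·V·I·cosφ = 1.732 × 230 × 4.83 × 0.773 = 1487 W
P_out = η·P_in = 0.752 × 1487 = 1118 W
n_s = 120×60/6 = 1200 rpm; n = 1200×(1−0.0639) = 1123 rpm
ω = 2π×1123/60 = 117.6 rad/s
τ = P_out/ω = 1118/117.6 = 9.507 N·m
In lb·ft: 9.507/1.356 = 7.01 lb·ft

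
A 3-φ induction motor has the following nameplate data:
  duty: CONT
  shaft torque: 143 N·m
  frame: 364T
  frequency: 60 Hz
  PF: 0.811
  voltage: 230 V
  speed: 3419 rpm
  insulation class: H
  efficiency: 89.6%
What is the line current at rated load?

ω = 2π×3419/60 = 358 rad/s; P_out = τω = 143 × 358 = 51194 W
P_in = P_out / η = 51194 / 0.896 = 57136 W
I_L = P_in / (√3·V_L·cosφ) = 57136 / (1.732 × 230 × 0.811) = 177 A

177 A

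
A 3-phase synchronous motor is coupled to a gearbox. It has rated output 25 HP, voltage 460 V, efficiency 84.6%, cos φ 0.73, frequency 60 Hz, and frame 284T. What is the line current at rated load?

P_out = 25 × 746 = 18650 W
P_in = P_out / η = 18650 / 0.846 = 22045 W
I_L = P_in / (√3·V_L·cosφ) = 22045 / (1.732 × 460 × 0.73) = 37.9 A

37.9 A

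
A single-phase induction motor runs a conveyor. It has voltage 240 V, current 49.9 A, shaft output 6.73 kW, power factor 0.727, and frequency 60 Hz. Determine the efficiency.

77.3 %

P_out = 6.73 kW = 6730 W
P_in = V·I·cosφ = 240 × 49.9 × 0.727 = 8707 W
η = P_out / P_in = 6730 / 8707 = 0.773 = 77.3%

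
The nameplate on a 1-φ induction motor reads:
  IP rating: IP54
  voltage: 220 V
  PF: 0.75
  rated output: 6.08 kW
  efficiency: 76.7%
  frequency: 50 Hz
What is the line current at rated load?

P_out = 6.08 kW = 6080 W
P_in = P_out / η = 6080 / 0.767 = 7927 W
I = P_in / (V·cosφ) = 7927 / (220 × 0.75) = 48 A

48 A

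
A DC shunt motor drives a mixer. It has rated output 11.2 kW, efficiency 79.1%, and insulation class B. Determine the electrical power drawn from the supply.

P_out = 11200 W
P_in = P_out/η = 11200/0.791 = 14159 W = 14.2 kW

14.2 kW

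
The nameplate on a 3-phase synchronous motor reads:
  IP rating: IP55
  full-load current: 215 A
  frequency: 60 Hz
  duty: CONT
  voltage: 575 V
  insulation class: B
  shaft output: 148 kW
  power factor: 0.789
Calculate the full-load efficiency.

87.6 %

P_out = 148 kW = 148000 W
P_in = √3·V_L·I_L·cosφ = 1.732 × 575 × 215 × 0.789 = 168939 W
η = P_out / P_in = 148000 / 168939 = 0.876 = 87.6%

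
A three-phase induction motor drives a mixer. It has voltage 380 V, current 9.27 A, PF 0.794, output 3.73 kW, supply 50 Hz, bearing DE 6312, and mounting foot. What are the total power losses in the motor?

1.11 kW

P_in = √3·V·I·cosφ = 1.732×380×9.27×0.794 = 4844 W
P_out = 3730 W
Losses = P_in − P_out = 4844 − 3730 = 1114 W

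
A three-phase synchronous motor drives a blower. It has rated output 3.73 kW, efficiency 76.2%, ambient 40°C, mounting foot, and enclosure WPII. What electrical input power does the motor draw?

P_out = 3730 W
P_in = P_out/η = 3730/0.762 = 4895 W = 4.9 kW

4.9 kW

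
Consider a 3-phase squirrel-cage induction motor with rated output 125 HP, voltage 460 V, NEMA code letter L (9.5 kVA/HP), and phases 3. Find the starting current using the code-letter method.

1490 A

S_LR = 9.5 × 125 = 1187.5 kVA
I_LR = S_LR/(√3·V_L) = 1187500/(1.732×460) = 1490 A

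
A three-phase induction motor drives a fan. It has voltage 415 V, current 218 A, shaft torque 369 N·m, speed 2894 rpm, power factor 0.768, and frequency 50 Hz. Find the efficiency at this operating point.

92.9 %

ω = 2π × 2894/60 = 303.1 rad/s; P_out = τω = 369 × 303.1 = 111844 W
P_in = √3·V_L·I_L·cosφ = 1.732 × 415 × 218 × 0.768 = 120341 W
η = P_out / P_in = 111844 / 120341 = 0.929 = 92.9%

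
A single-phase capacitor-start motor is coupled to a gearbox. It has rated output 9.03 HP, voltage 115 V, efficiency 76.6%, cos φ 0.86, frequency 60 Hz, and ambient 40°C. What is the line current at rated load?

88.9 A

P_out = 9.03 × 746 = 6736 W
P_in = P_out / η = 6736 / 0.766 = 8794 W
I = P_in / (V·cosφ) = 8794 / (115 × 0.86) = 88.9 A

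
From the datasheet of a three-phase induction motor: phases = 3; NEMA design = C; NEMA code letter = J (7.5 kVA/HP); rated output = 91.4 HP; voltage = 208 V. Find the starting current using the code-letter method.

1900 A

S_LR = 7.5 × 91.4 = 685.5 kVA
I_LR = S_LR/(√3·V_L) = 685500/(1.732×208) = 1900 A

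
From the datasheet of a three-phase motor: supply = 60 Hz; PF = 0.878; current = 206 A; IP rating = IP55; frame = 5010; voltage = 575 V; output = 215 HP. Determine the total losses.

P_in = √3·V·I·cosφ = 1.732×575×206×0.878 = 180126 W
P_out = 215×746 = 160390 W
Losses = P_in − P_out = 180126 − 160390 = 19736 W

19700 W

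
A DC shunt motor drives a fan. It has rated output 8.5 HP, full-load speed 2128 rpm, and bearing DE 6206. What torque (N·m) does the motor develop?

28.5 N·m

P_out = 8.5 × 746 = 6341 W
ω = 2π × 2128/60 = 222.8 rad/s
τ = P_out/ω = 6341/222.8 = 28.5 N·m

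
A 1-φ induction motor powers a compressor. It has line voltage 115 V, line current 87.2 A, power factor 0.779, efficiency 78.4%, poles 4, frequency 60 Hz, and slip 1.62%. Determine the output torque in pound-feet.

P_in = V·I·cosφ = 115 × 87.2 × 0.779 = 7812 W
P_out = η·P_in = 0.784 × 7812 = 6125 W
n_s = 120×60/4 = 1800 rpm; n = 1800×(1−0.0162) = 1771 rpm
ω = 2π×1771/60 = 185.5 rad/s
τ = P_out/ω = 6125/185.5 = 33.02 N·m
In lb·ft: 33.02/1.356 = 24.4 lb·ft

24.4 lb·ft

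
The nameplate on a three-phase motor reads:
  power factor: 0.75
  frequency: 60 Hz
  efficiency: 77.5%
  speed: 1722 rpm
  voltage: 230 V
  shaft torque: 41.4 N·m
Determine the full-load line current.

ω = 2π×1722/60 = 180.3 rad/s; P_out = τω = 41.4 × 180.3 = 7464 W
P_in = P_out / η = 7464 / 0.775 = 9631 W
I_L = P_in / (√3·V_L·cosφ) = 9631 / (1.732 × 230 × 0.75) = 32.2 A

32.2 A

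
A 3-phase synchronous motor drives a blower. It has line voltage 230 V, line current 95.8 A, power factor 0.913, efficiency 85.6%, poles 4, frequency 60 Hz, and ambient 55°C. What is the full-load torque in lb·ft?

117 lb·ft

P_in = √3·V·I·cosφ = 1.732 × 230 × 95.8 × 0.913 = 34843 W
P_out = η·P_in = 0.856 × 34843 = 29826 W
n = n_s = 120×60/4 = 1800 rpm (synchronous)
ω = 2π×1800/60 = 188.5 rad/s
τ = P_out/ω = 29826/188.5 = 158.2 N·m
In lb·ft: 158.2/1.356 = 117 lb·ft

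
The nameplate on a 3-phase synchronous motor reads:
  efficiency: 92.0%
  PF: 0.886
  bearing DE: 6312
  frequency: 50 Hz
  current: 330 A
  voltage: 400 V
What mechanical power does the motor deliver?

186 kW

P_in = √3·V·I·cosφ = 1.732 × 400 × 330 × 0.886 = 202561 W
P_out = η·P_in = 0.92 × 202561 = 186356 W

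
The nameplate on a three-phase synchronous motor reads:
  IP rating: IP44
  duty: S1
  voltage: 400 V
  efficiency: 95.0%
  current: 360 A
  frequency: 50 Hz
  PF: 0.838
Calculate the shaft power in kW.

199 kW

P_in = √3·V·I·cosφ = 1.732 × 400 × 360 × 0.838 = 209004 W
P_out = η·P_in = 0.95 × 209004 = 198554 W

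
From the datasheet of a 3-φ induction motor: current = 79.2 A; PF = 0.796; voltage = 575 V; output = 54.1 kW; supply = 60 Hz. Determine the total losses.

P_in = √3·V·I·cosφ = 1.732×575×79.2×0.796 = 62785 W
P_out = 54100 W
Losses = P_in − P_out = 62785 − 54100 = 8685 W

8690 W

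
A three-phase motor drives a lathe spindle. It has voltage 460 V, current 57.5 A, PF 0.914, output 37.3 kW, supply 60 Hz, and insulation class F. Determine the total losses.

4.57 kW

P_in = √3·V·I·cosφ = 1.732×460×57.5×0.914 = 41872 W
P_out = 37300 W
Losses = P_in − P_out = 41872 − 37300 = 4572 W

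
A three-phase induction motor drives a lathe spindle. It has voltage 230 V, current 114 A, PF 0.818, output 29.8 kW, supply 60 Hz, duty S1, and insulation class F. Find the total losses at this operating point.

7.35 kW

P_in = √3·V·I·cosφ = 1.732×230×114×0.818 = 37148 W
P_out = 29800 W
Losses = P_in − P_out = 37148 − 29800 = 7348 W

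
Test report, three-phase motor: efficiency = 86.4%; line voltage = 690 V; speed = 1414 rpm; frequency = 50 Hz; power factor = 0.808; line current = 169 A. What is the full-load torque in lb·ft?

702 lb·ft

P_in = √3·V·I·cosφ = 1.732 × 690 × 169 × 0.808 = 163191 W
P_out = η·P_in = 0.864 × 163191 = 140997 W
n = 1414 rpm
ω = 2π×1414/60 = 148.1 rad/s
τ = P_out/ω = 140997/148.1 = 952 N·m
In lb·ft: 952/1.356 = 702 lb·ft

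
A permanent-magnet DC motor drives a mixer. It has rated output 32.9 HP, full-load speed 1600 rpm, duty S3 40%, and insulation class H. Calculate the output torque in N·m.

P_out = 32.9 × 746 = 24543 W
ω = 2π × 1600/60 = 167.6 rad/s
τ = P_out/ω = 24543/167.6 = 146 N·m

146 N·m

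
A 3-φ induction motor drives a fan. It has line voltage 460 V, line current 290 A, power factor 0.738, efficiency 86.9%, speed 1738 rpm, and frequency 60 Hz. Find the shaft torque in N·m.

P_in = √3·V·I·cosφ = 1.732 × 460 × 290 × 0.738 = 170514 W
P_out = η·P_in = 0.869 × 170514 = 148177 W
n = 1738 rpm
ω = 2π×1738/60 = 182 rad/s
τ = P_out/ω = 148177/182 = 814 N·m

814 N·m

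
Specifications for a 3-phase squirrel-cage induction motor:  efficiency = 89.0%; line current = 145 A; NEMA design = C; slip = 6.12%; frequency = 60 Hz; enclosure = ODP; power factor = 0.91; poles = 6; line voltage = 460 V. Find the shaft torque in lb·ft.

585 lb·ft

P_in = √3·V·I·cosφ = 1.732 × 460 × 145 × 0.91 = 105127 W
P_out = η·P_in = 0.89 × 105127 = 93563 W
n_s = 120×60/6 = 1200 rpm; n = 1200×(1−0.0612) = 1127 rpm
ω = 2π×1127/60 = 118 rad/s
τ = P_out/ω = 93563/118 = 792.9 N·m
In lb·ft: 792.9/1.356 = 585 lb·ft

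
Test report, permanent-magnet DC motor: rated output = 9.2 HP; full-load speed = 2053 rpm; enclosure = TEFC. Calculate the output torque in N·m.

P_out = 9.2 × 746 = 6863 W
ω = 2π × 2053/60 = 215 rad/s
τ = P_out/ω = 6863/215 = 31.9 N·m

31.9 N·m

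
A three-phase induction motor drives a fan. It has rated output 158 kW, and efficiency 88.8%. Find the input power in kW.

178 kW

P_out = 158000 W
P_in = P_out/η = 158000/0.888 = 177928 W = 178 kW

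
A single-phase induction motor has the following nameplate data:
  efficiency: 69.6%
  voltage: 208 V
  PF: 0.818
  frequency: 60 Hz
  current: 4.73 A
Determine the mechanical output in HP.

0.751 HP

P_in = V·I·cosφ = 208 × 4.73 × 0.818 = 805 W
P_out = η·P_in = 0.696 × 805 = 560 W
= 560/746 = 0.751 HP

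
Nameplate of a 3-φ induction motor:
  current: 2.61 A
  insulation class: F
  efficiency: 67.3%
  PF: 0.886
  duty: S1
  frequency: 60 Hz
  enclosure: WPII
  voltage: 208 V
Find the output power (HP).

P_in = √3·V·I·cosφ = 1.732 × 208 × 2.61 × 0.886 = 833 W
P_out = η·P_in = 0.673 × 833 = 561 W
= 561/746 = 0.752 HP

0.752 HP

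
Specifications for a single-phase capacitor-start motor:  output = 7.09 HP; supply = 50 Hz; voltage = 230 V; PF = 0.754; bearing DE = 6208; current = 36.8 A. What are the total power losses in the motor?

P_in = V·I·cosφ = 230×36.8×0.754 = 6382 W
P_out = 7.09×746 = 5289 W
Losses = P_in − P_out = 6382 − 5289 = 1093 W

1090 W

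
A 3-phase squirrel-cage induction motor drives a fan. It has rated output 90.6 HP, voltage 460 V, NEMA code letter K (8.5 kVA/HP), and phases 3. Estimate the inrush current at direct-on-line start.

967 A

S_LR = 8.5 × 90.6 = 770.1 kVA
I_LR = S_LR/(√3·V_L) = 770100/(1.732×460) = 967 A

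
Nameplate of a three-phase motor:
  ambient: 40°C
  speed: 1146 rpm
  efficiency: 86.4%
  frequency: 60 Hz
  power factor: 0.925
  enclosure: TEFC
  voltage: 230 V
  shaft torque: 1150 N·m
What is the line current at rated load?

ω = 2π×1146/60 = 120 rad/s; P_out = τω = 1150 × 120 = 138000 W
P_in = P_out / η = 138000 / 0.864 = 159722 W
I_L = P_in / (√3·V_L·cosφ) = 159722 / (1.732 × 230 × 0.925) = 433 A

433 A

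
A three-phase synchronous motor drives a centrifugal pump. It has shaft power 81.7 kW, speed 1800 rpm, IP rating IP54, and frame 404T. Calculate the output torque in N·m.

ω = 2π × 1800/60 = 188.5 rad/s
τ = P/ω = 81700/188.5 = 433 N·m

433 N·m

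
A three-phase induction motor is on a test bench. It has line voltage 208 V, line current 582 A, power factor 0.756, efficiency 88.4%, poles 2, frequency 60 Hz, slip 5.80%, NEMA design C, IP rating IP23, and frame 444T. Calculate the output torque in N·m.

P_in = √3·V·I·cosφ = 1.732 × 208 × 582 × 0.756 = 158510 W
P_out = η·P_in = 0.884 × 158510 = 140123 W
n_s = 120×60/2 = 3600 rpm; n = 3600×(1−0.058) = 3391 rpm
ω = 2π×3391/60 = 355.1 rad/s
τ = P_out/ω = 140123/355.1 = 395 N·m

395 N·m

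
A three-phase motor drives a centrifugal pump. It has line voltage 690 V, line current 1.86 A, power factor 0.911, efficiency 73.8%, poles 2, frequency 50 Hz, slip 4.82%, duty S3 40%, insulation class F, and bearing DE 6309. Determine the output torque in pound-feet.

3.69 lb·ft

P_in = √3·V·I·cosφ = 1.732 × 690 × 1.86 × 0.911 = 2025 W
P_out = η·P_in = 0.738 × 2025 = 1494 W
n_s = 120×50/2 = 3000 rpm; n = 3000×(1−0.0482) = 2855 rpm
ω = 2π×2855/60 = 299 rad/s
τ = P_out/ω = 1494/299 = 4.997 N·m
In lb·ft: 4.997/1.356 = 3.69 lb·ft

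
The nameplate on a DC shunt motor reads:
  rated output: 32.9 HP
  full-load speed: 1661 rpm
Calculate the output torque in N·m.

141 N·m

P_out = 32.9 × 746 = 24543 W
ω = 2π × 1661/60 = 173.9 rad/s
τ = P_out/ω = 24543/173.9 = 141 N·m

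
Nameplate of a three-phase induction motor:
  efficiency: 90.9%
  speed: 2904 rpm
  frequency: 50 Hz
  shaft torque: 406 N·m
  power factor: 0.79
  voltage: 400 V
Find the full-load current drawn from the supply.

ω = 2π×2904/60 = 304.1 rad/s; P_out = τω = 406 × 304.1 = 123465 W
P_in = P_out / η = 123465 / 0.909 = 135825 W
I_L = P_in / (√3·V_L·cosφ) = 135825 / (1.732 × 400 × 0.79) = 248 A

248 A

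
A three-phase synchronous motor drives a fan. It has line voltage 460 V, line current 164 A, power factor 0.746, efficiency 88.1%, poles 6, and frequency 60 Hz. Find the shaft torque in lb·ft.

504 lb·ft

P_in = √3·V·I·cosφ = 1.732 × 460 × 164 × 0.746 = 97474 W
P_out = η·P_in = 0.881 × 97474 = 85875 W
n = n_s = 120×60/6 = 1200 rpm (synchronous)
ω = 2π×1200/60 = 125.7 rad/s
τ = P_out/ω = 85875/125.7 = 683.2 N·m
In lb·ft: 683.2/1.356 = 504 lb·ft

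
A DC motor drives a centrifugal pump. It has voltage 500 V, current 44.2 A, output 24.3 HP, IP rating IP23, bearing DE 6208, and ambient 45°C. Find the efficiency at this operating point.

82.0 %

P_out = 24.3 × 746 = 18128 W
P_in = V·I = 500 × 44.2 = 22100 W
η = P_out / P_in = 18128 / 22100 = 0.820 = 82.0%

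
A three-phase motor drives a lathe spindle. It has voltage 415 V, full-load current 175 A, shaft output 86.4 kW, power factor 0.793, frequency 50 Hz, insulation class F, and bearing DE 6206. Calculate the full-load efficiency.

P_out = 86.4 kW = 86400 W
P_in = √3·V_L·I_L·cosφ = 1.732 × 415 × 175 × 0.793 = 99749 W
η = P_out / P_in = 86400 / 99749 = 0.866 = 86.6%

86.6 %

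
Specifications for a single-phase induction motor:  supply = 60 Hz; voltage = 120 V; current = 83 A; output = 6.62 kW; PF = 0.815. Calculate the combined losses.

P_in = V·I·cosφ = 120×83×0.815 = 8117 W
P_out = 6620 W
Losses = P_in − P_out = 8117 − 6620 = 1497 W

1.5 kW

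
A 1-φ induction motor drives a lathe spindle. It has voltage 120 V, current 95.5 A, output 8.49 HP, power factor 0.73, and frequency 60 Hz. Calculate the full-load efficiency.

75.7 %

P_out = 8.49 × 746 = 6334 W
P_in = V·I·cosφ = 120 × 95.5 × 0.73 = 8366 W
η = P_out / P_in = 6334 / 8366 = 0.757 = 75.7%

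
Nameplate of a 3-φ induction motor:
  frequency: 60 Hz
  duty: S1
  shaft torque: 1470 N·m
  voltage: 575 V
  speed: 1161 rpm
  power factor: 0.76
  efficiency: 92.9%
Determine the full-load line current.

254 A

ω = 2π×1161/60 = 121.6 rad/s; P_out = τω = 1470 × 121.6 = 178752 W
P_in = P_out / η = 178752 / 0.929 = 192413 W
I_L = P_in / (√3·V_L·cosφ) = 192413 / (1.732 × 575 × 0.76) = 254 A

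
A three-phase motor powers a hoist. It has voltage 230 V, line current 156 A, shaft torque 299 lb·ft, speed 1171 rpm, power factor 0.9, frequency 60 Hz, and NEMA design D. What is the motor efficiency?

τ = 299 lb·ft × 1.356 = 405.4 N·m
ω = 2π × 1171/60 = 122.6 rad/s; P_out = τω = 405.4 × 122.6 = 49702 W
P_in = √3·V_L·I_L·cosφ = 1.732 × 230 × 156 × 0.9 = 55930 W
η = P_out / P_in = 49702 / 55930 = 0.889 = 88.9%

88.9 %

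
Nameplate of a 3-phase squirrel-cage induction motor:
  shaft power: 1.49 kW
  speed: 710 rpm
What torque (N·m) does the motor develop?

ω = 2π × 710/60 = 74.35 rad/s
τ = P/ω = 1490/74.35 = 20 N·m

20 N·m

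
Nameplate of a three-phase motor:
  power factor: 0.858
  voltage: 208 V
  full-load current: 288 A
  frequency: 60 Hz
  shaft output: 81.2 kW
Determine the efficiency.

P_out = 81.2 kW = 81200 W
P_in = √3·V_L·I_L·cosφ = 1.732 × 208 × 288 × 0.858 = 89021 W
η = P_out / P_in = 81200 / 89021 = 0.912 = 91.2%

91.2 %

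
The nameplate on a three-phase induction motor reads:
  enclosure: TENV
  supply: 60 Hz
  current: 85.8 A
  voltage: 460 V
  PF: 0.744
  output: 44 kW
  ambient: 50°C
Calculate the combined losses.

6860 W

P_in = √3·V·I·cosφ = 1.732×460×85.8×0.744 = 50859 W
P_out = 44000 W
Losses = P_in − P_out = 50859 − 44000 = 6859 W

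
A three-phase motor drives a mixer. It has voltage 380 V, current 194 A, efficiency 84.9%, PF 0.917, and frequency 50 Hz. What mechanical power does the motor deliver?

99.4 kW

P_in = √3·V·I·cosφ = 1.732 × 380 × 194 × 0.917 = 117085 W
P_out = η·P_in = 0.849 × 117085 = 99405 W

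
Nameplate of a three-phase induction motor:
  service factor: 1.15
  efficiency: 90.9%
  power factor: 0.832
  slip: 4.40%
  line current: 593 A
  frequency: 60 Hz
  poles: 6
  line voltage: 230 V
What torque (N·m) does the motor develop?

P_in = √3·V·I·cosφ = 1.732 × 230 × 593 × 0.832 = 196541 W
P_out = η·P_in = 0.909 × 196541 = 178656 W
n_s = 120×60/6 = 1200 rpm; n = 1200×(1−0.044) = 1147 rpm
ω = 2π×1147/60 = 120.1 rad/s
τ = P_out/ω = 178656/120.1 = 1490 N·m

1490 N·m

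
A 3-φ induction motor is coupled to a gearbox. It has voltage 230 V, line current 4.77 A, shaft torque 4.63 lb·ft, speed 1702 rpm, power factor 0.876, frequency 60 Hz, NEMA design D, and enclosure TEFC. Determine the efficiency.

τ = 4.63 lb·ft × 1.356 = 6.278 N·m
ω = 2π × 1702/60 = 178.2 rad/s; P_out = τω = 6.278 × 178.2 = 1119 W
P_in = √3·V_L·I_L·cosφ = 1.732 × 230 × 4.77 × 0.876 = 1665 W
η = P_out / P_in = 1119 / 1665 = 0.672 = 67.2%

67.2 %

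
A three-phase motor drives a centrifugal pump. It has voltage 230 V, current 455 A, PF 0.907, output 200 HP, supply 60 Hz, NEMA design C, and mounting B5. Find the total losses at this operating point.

P_in = √3·V·I·cosφ = 1.732×230×455×0.907 = 164397 W
P_out = 200×746 = 149200 W
Losses = P_in − P_out = 164397 − 149200 = 15197 W

15200 W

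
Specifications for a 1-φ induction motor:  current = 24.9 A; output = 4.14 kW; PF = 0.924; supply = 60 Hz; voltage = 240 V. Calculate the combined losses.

P_in = V·I·cosφ = 240×24.9×0.924 = 5522 W
P_out = 4140 W
Losses = P_in − P_out = 5522 − 4140 = 1382 W

1380 W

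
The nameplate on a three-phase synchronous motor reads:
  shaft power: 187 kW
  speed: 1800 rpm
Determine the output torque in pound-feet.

ω = 2π × 1800/60 = 188.5 rad/s
τ = P/ω = 187000/188.5 = 992 N·m
In lb·ft: 992/1.356 = 732 lb·ft

732 lb·ft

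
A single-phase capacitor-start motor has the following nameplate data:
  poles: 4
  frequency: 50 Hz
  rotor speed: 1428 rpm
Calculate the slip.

4.8 %

n_s = 120f/p = 120×50/4 = 1500 rpm
s = (n_s − n)/n_s = (1500 − 1428)/1500 = 0.0480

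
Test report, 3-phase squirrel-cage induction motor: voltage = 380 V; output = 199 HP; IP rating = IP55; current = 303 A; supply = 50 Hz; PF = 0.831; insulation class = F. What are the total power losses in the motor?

P_in = √3·V·I·cosφ = 1.732×380×303×0.831 = 165720 W
P_out = 199×746 = 148454 W
Losses = P_in − P_out = 165720 − 148454 = 17266 W

17300 W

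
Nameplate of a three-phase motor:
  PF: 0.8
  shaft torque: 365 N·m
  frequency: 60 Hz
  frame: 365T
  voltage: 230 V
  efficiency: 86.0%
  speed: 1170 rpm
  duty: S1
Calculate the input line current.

ω = 2π×1170/60 = 122.5 rad/s; P_out = τω = 365 × 122.5 = 44713 W
P_in = P_out / η = 44713 / 0.860 = 51992 W
I_L = P_in / (√3·V_L·cosφ) = 51992 / (1.732 × 230 × 0.8) = 163 A

163 A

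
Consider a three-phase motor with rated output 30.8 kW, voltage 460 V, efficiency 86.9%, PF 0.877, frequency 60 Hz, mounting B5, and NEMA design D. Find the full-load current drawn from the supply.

50.7 A

P_out = 30.8 kW = 30800 W
P_in = P_out / η = 30800 / 0.869 = 35443 W
I_L = P_in / (√3·V_L·cosφ) = 35443 / (1.732 × 460 × 0.877) = 50.7 A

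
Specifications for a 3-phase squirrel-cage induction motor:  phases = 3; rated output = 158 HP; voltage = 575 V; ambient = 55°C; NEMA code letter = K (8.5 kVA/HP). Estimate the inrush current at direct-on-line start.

S_LR = 8.5 × 158 = 1343 kVA
I_LR = S_LR/(√3·V_L) = 1343000/(1.732×575) = 1350 A

1350 A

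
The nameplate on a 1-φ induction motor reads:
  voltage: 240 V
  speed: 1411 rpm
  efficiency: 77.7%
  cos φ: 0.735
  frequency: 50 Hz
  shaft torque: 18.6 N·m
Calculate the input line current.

ω = 2π×1411/60 = 147.8 rad/s; P_out = τω = 18.6 × 147.8 = 2749 W
P_in = P_out / η = 2749 / 0.777 = 3538 W
I = P_in / (V·cosφ) = 3538 / (240 × 0.735) = 20.1 A

20.1 A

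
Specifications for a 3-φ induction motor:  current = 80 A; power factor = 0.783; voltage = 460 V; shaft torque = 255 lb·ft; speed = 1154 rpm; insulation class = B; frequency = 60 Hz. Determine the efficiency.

83.7 %

τ = 255 lb·ft × 1.356 = 345.8 N·m
ω = 2π × 1154/60 = 120.8 rad/s; P_out = τω = 345.8 × 120.8 = 41773 W
P_in = √3·V_L·I_L·cosφ = 1.732 × 460 × 80 × 0.783 = 49907 W
η = P_out / P_in = 41773 / 49907 = 0.837 = 83.7%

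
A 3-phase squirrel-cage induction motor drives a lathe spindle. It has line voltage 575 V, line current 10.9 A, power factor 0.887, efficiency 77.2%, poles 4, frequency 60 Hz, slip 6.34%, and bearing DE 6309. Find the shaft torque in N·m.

P_in = √3·V·I·cosφ = 1.732 × 575 × 10.9 × 0.887 = 9629 W
P_out = η·P_in = 0.772 × 9629 = 7434 W
n_s = 120×60/4 = 1800 rpm; n = 1800×(1−0.0634) = 1686 rpm
ω = 2π×1686/60 = 176.6 rad/s
τ = P_out/ω = 7434/176.6 = 42.1 N·m

42.1 N·m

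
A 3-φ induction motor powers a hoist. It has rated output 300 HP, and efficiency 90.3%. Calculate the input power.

P_out = 300 × 746 = 223800 W
P_in = P_out/η = 223800/0.903 = 247841 W = 248 kW

248 kW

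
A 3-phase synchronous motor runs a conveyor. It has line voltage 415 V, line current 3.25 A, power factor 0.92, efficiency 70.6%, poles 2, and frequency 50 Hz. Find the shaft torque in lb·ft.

P_in = √3·V·I·cosφ = 1.732 × 415 × 3.25 × 0.92 = 2149 W
P_out = η·P_in = 0.706 × 2149 = 1517 W
n = n_s = 120×50/2 = 3000 rpm (synchronous)
ω = 2π×3000/60 = 314.2 rad/s
τ = P_out/ω = 1517/314.2 = 4.828 N·m
In lb·ft: 4.828/1.356 = 3.56 lb·ft

3.56 lb·ft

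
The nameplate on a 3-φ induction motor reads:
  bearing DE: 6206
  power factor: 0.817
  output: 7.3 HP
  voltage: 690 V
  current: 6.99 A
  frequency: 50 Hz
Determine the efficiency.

P_out = 7.3 × 746 = 5446 W
P_in = √3·V_L·I_L·cosφ = 1.732 × 690 × 6.99 × 0.817 = 6825 W
η = P_out / P_in = 5446 / 6825 = 0.798 = 79.8%

79.8 %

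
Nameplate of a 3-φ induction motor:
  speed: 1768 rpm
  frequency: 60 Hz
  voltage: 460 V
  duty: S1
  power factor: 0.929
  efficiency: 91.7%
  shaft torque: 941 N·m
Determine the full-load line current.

257 A

ω = 2π×1768/60 = 185.1 rad/s; P_out = τω = 941 × 185.1 = 174179 W
P_in = P_out / η = 174179 / 0.917 = 189944 W
I_L = P_in / (√3·V_L·cosφ) = 189944 / (1.732 × 460 × 0.929) = 257 A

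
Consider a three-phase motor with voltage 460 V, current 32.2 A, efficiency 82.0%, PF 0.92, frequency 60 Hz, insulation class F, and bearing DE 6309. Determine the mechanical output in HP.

25.9 HP

P_in = √3·V·I·cosφ = 1.732 × 460 × 32.2 × 0.92 = 23602 W
P_out = η·P_in = 0.82 × 23602 = 19354 W
= 19354/746 = 25.9 HP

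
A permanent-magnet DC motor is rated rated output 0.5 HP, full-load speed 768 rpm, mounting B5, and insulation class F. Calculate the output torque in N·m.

P_out = 0.5 × 746 = 373 W
ω = 2π × 768/60 = 80.42 rad/s
τ = P_out/ω = 373/80.42 = 4.64 N·m

4.64 N·m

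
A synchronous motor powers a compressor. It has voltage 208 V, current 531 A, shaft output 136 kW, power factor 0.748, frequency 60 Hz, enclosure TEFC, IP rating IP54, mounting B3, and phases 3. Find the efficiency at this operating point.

P_out = 136 kW = 136000 W
P_in = √3·V_L·I_L·cosφ = 1.732 × 208 × 531 × 0.748 = 143089 W
η = P_out / P_in = 136000 / 143089 = 0.950 = 95.0%

95.0 %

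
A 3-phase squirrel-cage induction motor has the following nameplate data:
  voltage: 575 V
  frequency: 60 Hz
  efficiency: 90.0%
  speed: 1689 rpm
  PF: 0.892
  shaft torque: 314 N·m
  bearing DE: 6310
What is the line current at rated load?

ω = 2π×1689/60 = 176.9 rad/s; P_out = τω = 314 × 176.9 = 55547 W
P_in = P_out / η = 55547 / 0.900 = 61719 W
I_L = P_in / (√3·V_L·cosφ) = 61719 / (1.732 × 575 × 0.892) = 69.5 A

69.5 A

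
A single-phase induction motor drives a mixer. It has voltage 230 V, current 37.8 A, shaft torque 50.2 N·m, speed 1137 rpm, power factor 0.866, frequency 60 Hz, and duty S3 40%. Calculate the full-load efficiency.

ω = 2π × 1137/60 = 119.1 rad/s; P_out = τω = 50.2 × 119.1 = 5979 W
P_in = V·I·cosφ = 230 × 37.8 × 0.866 = 7529 W
η = P_out / P_in = 5979 / 7529 = 0.794 = 79.4%

79.4 %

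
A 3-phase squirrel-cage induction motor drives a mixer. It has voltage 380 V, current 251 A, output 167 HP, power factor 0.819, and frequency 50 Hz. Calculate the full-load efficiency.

92.1 %

P_out = 167 × 746 = 124582 W
P_in = √3·V_L·I_L·cosφ = 1.732 × 380 × 251 × 0.819 = 135297 W
η = P_out / P_in = 124582 / 135297 = 0.921 = 92.1%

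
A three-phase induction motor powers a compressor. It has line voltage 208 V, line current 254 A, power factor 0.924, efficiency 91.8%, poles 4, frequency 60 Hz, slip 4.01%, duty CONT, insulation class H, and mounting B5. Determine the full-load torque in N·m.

P_in = √3·V·I·cosφ = 1.732 × 208 × 254 × 0.924 = 84551 W
P_out = η·P_in = 0.918 × 84551 = 77618 W
n_s = 120×60/4 = 1800 rpm; n = 1800×(1−0.0401) = 1728 rpm
ω = 2π×1728/60 = 181 rad/s
τ = P_out/ω = 77618/181 = 429 N·m

429 N·m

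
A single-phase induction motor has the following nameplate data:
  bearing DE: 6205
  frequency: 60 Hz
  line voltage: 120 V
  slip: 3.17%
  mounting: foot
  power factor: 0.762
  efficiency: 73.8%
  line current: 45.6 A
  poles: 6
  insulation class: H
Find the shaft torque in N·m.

25.3 N·m

P_in = V·I·cosφ = 120 × 45.6 × 0.762 = 4170 W
P_out = η·P_in = 0.738 × 4170 = 3077 W
n_s = 120×60/6 = 1200 rpm; n = 1200×(1−0.0317) = 1162 rpm
ω = 2π×1162/60 = 121.7 rad/s
τ = P_out/ω = 3077/121.7 = 25.3 N·m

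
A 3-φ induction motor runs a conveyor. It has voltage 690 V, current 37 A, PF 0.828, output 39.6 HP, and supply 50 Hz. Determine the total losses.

7070 W

P_in = √3·V·I·cosφ = 1.732×690×37×0.828 = 36612 W
P_out = 39.6×746 = 29542 W
Losses = P_in − P_out = 36612 − 29542 = 7070 W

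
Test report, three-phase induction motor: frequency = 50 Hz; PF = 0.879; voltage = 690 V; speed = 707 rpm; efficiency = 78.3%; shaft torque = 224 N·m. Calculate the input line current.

20.2 A

ω = 2π×707/60 = 74.04 rad/s; P_out = τω = 224 × 74.04 = 16585 W
P_in = P_out / η = 16585 / 0.783 = 21181 W
I_L = P_in / (√3·V_L·cosφ) = 21181 / (1.732 × 690 × 0.879) = 20.2 A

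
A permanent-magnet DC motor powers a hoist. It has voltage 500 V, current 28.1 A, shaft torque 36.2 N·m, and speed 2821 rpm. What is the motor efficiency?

ω = 2π × 2821/60 = 295.4 rad/s; P_out = τω = 36.2 × 295.4 = 10693 W
P_in = V·I = 500 × 28.1 = 14050 W
η = P_out / P_in = 10693 / 14050 = 0.761 = 76.1%

76.1 %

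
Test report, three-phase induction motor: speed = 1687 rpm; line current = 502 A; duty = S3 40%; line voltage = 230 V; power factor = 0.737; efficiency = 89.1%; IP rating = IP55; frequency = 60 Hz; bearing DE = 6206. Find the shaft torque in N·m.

P_in = √3·V·I·cosφ = 1.732 × 230 × 502 × 0.737 = 147383 W
P_out = η·P_in = 0.891 × 147383 = 131318 W
n = 1687 rpm
ω = 2π×1687/60 = 176.7 rad/s
τ = P_out/ω = 131318/176.7 = 743 N·m

743 N·m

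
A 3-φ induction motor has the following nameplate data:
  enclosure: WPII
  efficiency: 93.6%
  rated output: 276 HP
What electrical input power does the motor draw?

P_out = 276 × 746 = 205896 W
P_in = P_out/η = 205896/0.936 = 219974 W = 220 kW

220 kW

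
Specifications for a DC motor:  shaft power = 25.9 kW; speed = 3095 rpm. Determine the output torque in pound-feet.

58.9 lb·ft

ω = 2π × 3095/60 = 324.1 rad/s
τ = P/ω = 25900/324.1 = 79.91 N·m
In lb·ft: 79.91/1.356 = 58.9 lb·ft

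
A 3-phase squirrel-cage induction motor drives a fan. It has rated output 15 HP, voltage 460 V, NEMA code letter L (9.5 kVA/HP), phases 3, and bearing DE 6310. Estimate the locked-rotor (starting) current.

179 A

S_LR = 9.5 × 15 = 142.5 kVA
I_LR = S_LR/(√3·V_L) = 142500/(1.732×460) = 179 A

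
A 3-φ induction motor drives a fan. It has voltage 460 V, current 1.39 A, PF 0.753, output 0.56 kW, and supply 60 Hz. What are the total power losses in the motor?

274 W

P_in = √3·V·I·cosφ = 1.732×460×1.39×0.753 = 834 W
P_out = 560 W
Losses = P_in − P_out = 834 − 560 = 274 W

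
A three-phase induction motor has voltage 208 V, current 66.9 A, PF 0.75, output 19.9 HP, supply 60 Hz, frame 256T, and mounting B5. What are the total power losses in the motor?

P_in = √3·V·I·cosφ = 1.732×208×66.9×0.75 = 18076 W
P_out = 19.9×746 = 14845 W
Losses = P_in − P_out = 18076 − 14845 = 3231 W

3.23 kW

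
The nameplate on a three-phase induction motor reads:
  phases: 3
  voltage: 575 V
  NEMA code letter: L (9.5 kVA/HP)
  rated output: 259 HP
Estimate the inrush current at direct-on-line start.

S_LR = 9.5 × 259 = 2460.5 kVA
I_LR = S_LR/(√3·V_L) = 2460500/(1.732×575) = 2470 A

2470 A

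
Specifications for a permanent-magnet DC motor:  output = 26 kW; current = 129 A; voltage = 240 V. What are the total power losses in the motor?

4960 W

P_in = V·I = 240×129 = 30960 W
P_out = 26000 W
Losses = P_in − P_out = 30960 − 26000 = 4960 W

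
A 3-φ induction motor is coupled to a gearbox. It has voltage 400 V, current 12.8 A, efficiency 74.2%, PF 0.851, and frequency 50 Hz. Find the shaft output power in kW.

P_in = √3·V·I·cosφ = 1.732 × 400 × 12.8 × 0.851 = 7547 W
P_out = η·P_in = 0.742 × 7547 = 5600 W

5.6 kW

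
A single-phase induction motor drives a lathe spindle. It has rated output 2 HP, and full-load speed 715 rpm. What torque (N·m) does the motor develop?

19.9 N·m

P_out = 2 × 746 = 1492 W
ω = 2π × 715/60 = 74.87 rad/s
τ = P_out/ω = 1492/74.87 = 19.9 N·m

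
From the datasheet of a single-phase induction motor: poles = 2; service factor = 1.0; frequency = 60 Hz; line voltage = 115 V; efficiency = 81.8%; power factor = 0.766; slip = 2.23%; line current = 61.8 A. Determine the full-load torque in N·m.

12.1 N·m

P_in = V·I·cosφ = 115 × 61.8 × 0.766 = 5444 W
P_out = η·P_in = 0.818 × 5444 = 4453 W
n_s = 120×60/2 = 3600 rpm; n = 3600×(1−0.0223) = 3520 rpm
ω = 2π×3520/60 = 368.6 rad/s
τ = P_out/ω = 4453/368.6 = 12.1 N·m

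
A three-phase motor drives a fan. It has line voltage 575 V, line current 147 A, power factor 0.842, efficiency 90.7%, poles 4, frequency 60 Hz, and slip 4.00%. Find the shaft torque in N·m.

618 N·m

P_in = √3·V·I·cosφ = 1.732 × 575 × 147 × 0.842 = 123267 W
P_out = η·P_in = 0.907 × 123267 = 111803 W
n_s = 120×60/4 = 1800 rpm; n = 1800×(1−0.04) = 1728 rpm
ω = 2π×1728/60 = 181 rad/s
τ = P_out/ω = 111803/181 = 618 N·m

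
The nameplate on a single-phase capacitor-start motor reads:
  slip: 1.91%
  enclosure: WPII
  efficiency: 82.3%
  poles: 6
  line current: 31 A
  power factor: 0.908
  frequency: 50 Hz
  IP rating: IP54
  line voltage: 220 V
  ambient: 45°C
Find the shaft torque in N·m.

P_in = V·I·cosφ = 220 × 31 × 0.908 = 6193 W
P_out = η·P_in = 0.823 × 6193 = 5097 W
n_s = 120×50/6 = 1000 rpm; n = 1000×(1−0.0191) = 981 rpm
ω = 2π×981/60 = 102.7 rad/s
τ = P_out/ω = 5097/102.7 = 49.6 N·m

49.6 N·m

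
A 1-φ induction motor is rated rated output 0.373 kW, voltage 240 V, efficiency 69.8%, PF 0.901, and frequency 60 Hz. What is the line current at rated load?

P_out = 0.373 kW = 373 W
P_in = P_out / η = 373 / 0.698 = 534 W
I = P_in / (V·cosφ) = 534 / (240 × 0.901) = 2.47 A

2.47 A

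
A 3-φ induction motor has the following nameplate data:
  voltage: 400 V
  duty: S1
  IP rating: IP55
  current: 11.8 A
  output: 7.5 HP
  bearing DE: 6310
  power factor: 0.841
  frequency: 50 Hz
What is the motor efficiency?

P_out = 7.5 × 746 = 5595 W
P_in = √3·V_L·I_L·cosφ = 1.732 × 400 × 11.8 × 0.841 = 6875 W
η = P_out / P_in = 5595 / 6875 = 0.814 = 81.4%

81.4 %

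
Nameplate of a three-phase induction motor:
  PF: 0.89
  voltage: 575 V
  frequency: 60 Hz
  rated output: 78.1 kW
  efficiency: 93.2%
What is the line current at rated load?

P_out = 78.1 kW = 78100 W
P_in = P_out / η = 78100 / 0.932 = 83798 W
I_L = P_in / (√3·V_L·cosφ) = 83798 / (1.732 × 575 × 0.89) = 94.5 A

94.5 A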